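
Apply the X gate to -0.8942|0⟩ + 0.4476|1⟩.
0.4476|0⟩ - 0.8942|1⟩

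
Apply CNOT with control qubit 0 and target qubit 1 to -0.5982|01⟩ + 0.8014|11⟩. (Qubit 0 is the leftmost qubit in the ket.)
-0.5982|01⟩ + 0.8014|10⟩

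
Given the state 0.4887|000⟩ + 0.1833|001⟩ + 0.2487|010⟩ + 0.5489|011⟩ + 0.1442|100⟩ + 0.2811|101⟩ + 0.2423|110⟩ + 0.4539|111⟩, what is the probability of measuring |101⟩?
0.07902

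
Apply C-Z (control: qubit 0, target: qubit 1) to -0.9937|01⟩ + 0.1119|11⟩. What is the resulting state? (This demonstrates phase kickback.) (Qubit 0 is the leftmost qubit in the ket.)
-0.9937|01⟩ - 0.1119|11⟩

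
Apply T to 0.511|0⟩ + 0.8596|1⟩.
0.511|0⟩ + (0.6078 + 0.6078i)|1⟩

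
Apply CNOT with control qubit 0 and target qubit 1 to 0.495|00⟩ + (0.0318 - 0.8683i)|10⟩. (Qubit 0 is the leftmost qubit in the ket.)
0.495|00⟩ + (0.0318 - 0.8683i)|11⟩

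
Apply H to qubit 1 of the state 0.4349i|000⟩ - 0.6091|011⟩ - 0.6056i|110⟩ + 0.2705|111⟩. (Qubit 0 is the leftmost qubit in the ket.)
0.3075i|000⟩ - 0.4307|001⟩ + 0.3075i|010⟩ + 0.4307|011⟩ - 0.4282i|100⟩ + 0.1913|101⟩ + 0.4282i|110⟩ - 0.1913|111⟩

H on qubit 1 mixes each pair of kets that differ only in qubit 1: amplitudes (a, b) of (|…0…⟩, |…1…⟩) become ((a + b)/√2, (a − b)/√2). Kets absent from the input have amplitude 0.
(|000⟩, |010⟩): (a, b) = (0.4349i, 0) → (0.3075i, 0.3075i)
(|001⟩, |011⟩): (a, b) = (0, -0.6091) → (-0.4307, 0.4307)
(|100⟩, |110⟩): (a, b) = (0, -0.6056i) → (-0.4282i, 0.4282i)
(|101⟩, |111⟩): (a, b) = (0, 0.2705) → (0.1913, -0.1913)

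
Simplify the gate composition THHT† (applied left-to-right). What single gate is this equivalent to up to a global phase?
I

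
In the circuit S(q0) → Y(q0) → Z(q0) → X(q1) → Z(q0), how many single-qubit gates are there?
5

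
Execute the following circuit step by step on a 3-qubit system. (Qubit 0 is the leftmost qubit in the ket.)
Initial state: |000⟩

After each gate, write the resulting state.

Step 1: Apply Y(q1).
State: i|010⟩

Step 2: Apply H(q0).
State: (1/√2)i|010⟩ + (1/√2)i|110⟩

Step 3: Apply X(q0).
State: (1/√2)i|010⟩ + (1/√2)i|110⟩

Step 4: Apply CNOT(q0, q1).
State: (1/√2)i|010⟩ + (1/√2)i|100⟩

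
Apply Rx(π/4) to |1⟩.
-0.3827i|0⟩ + 0.9239|1⟩

Rx(π/4) = [[cos(θ/2), −i·sin(θ/2)], [−i·sin(θ/2), cos(θ/2)]]; θ = π/4, cos(θ/2) ≈ 0.92388, sin(θ/2) ≈ 0.382683.
With a = amp(|0⟩) = 0 and b = amp(|1⟩) = 1:
new amp(|0⟩) = (0.92388)·a + (-0.382683i)·b = -0.3827i
new amp(|1⟩) = (-0.382683i)·a + (0.92388)·b = 0.9239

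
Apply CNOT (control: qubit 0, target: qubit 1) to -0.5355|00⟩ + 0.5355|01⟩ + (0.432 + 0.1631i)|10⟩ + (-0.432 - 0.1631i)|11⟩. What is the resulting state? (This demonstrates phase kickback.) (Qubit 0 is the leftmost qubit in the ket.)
-0.5355|00⟩ + 0.5355|01⟩ + (-0.432 - 0.1631i)|10⟩ + (0.432 + 0.1631i)|11⟩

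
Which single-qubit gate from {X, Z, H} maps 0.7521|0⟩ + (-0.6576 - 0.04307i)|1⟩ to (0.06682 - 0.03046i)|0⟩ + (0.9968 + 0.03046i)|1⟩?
H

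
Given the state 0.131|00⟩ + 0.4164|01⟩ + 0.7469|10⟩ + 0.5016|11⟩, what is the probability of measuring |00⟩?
0.01716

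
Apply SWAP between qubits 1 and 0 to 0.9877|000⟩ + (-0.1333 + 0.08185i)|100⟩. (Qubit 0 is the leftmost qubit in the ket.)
0.9877|000⟩ + (-0.1333 + 0.08185i)|010⟩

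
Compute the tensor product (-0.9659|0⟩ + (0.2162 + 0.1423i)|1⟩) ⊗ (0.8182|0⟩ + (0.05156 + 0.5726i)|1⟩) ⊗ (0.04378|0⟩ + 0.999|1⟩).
-0.0346|000⟩ - 0.7895|001⟩ + (-0.00218 - 0.02421i)|010⟩ + (-0.04975 - 0.5525i)|011⟩ + (0.007744 + 0.005097i)|100⟩ + (0.1767 + 0.1163i)|101⟩ + (-0.003079 + 0.005741i)|110⟩ + (-0.07026 + 0.131i)|111⟩

amp(|b₁b₂…⟩) = product of the factor amplitudes for bits b₁, b₂, …; only kets whose every factor amplitude is nonzero survive.
|000⟩: (-0.9659)(0.8182)(0.04378) = -0.0346
|001⟩: (-0.9659)(0.8182)(0.999) = -0.7895
|010⟩: (-0.9659)(0.05156 + 0.5726i)(0.04378) = (-0.00218 - 0.02421i)
|011⟩: (-0.9659)(0.05156 + 0.5726i)(0.999) = (-0.04975 - 0.5525i)
|100⟩: (0.2162 + 0.1423i)(0.8182)(0.04378) = (0.007744 + 0.005097i)
|101⟩: (0.2162 + 0.1423i)(0.8182)(0.999) = (0.1767 + 0.1163i)
|110⟩: (0.2162 + 0.1423i)(0.05156 + 0.5726i)(0.04378) = (-0.003079 + 0.005741i)
|111⟩: (0.2162 + 0.1423i)(0.05156 + 0.5726i)(0.999) = (-0.07026 + 0.131i)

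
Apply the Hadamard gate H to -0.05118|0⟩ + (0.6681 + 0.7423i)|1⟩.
(0.4362 + 0.5249i)|0⟩ + (-0.5086 - 0.5249i)|1⟩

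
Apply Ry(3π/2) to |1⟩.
-1/√2|0⟩ - 1/√2|1⟩

Ry(3π/2) = [[cos(θ/2), −sin(θ/2)], [sin(θ/2), cos(θ/2)]]; θ = 3π/2, cos(θ/2) ≈ -0.707107, sin(θ/2) ≈ 0.707107.
With a = amp(|0⟩) = 0 and b = amp(|1⟩) = 1:
new amp(|0⟩) = (-0.707107)·a + (-0.707107)·b = -1/√2
new amp(|1⟩) = (0.707107)·a + (-0.707107)·b = -1/√2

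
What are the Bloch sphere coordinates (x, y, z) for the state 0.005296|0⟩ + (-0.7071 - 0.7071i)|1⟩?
(-0.00749, -0.00749, -1)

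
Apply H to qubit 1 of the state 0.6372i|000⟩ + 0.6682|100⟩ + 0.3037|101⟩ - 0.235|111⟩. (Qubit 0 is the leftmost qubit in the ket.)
0.4506i|000⟩ + 0.4506i|010⟩ + 0.4725|100⟩ + 0.04858|101⟩ + 0.4725|110⟩ + 0.3809|111⟩

H on qubit 1 mixes each pair of kets that differ only in qubit 1: amplitudes (a, b) of (|…0…⟩, |…1…⟩) become ((a + b)/√2, (a − b)/√2). Kets absent from the input have amplitude 0.
(|000⟩, |010⟩): (a, b) = (0.6372i, 0) → (0.4506i, 0.4506i)
(|100⟩, |110⟩): (a, b) = (0.6682, 0) → (0.4725, 0.4725)
(|101⟩, |111⟩): (a, b) = (0.3037, -0.235) → (0.04858, 0.3809)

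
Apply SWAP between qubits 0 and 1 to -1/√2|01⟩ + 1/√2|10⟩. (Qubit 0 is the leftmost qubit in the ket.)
1/√2|01⟩ - 1/√2|10⟩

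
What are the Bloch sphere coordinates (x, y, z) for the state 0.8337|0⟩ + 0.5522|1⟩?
(0.9207, 0, 0.3901)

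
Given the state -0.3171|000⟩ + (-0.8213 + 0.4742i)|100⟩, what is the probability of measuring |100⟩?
0.8994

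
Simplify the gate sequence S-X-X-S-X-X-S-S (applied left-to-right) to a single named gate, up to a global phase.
I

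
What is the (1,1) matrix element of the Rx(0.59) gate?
0.9568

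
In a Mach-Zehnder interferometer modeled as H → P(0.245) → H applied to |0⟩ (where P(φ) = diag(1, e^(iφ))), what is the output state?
(0.9851 + 0.1213i)|0⟩ + (0.01493 - 0.1213i)|1⟩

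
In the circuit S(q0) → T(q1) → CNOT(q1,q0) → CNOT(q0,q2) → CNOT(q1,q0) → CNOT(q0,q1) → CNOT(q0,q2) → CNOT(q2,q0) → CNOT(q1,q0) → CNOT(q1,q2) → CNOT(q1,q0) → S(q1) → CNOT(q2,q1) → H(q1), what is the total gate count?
14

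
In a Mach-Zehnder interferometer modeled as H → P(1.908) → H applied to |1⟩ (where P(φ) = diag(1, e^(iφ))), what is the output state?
(0.6654 - 0.4718i)|0⟩ + (0.3346 + 0.4718i)|1⟩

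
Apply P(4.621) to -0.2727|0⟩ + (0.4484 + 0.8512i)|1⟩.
-0.2727|0⟩ + (0.8067 - 0.5242i)|1⟩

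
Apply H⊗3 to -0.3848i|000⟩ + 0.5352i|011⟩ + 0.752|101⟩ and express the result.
(0.2659 + 0.05317i)|000⟩ + (-0.2659 - 0.3253i)|001⟩ + (0.2659 - 0.3253i)|010⟩ + (-0.2659 + 0.05317i)|011⟩ + (-0.2659 + 0.05317i)|100⟩ + (0.2659 - 0.3253i)|101⟩ + (-0.2659 - 0.3253i)|110⟩ + (0.2659 + 0.05317i)|111⟩

H⊗3 gives amp(|y⟩) = (1/2√2) Σ_x (−1)^(x·y) amp(|x⟩), where x·y is the number of positions in which both x and y have a 1.
|000⟩: (-0.3848i + 0.5352i + 0.752)/(2√2) = (0.2659 + 0.05317i)
|001⟩: (-0.3848i - 0.5352i - 0.752)/(2√2) = (-0.2659 - 0.3253i)
|010⟩: (-0.3848i - 0.5352i + 0.752)/(2√2) = (0.2659 - 0.3253i)
|011⟩: (-0.3848i + 0.5352i - 0.752)/(2√2) = (-0.2659 + 0.05317i)
|100⟩: (-0.3848i + 0.5352i - 0.752)/(2√2) = (-0.2659 + 0.05317i)
|101⟩: (-0.3848i - 0.5352i + 0.752)/(2√2) = (0.2659 - 0.3253i)
|110⟩: (-0.3848i - 0.5352i - 0.752)/(2√2) = (-0.2659 - 0.3253i)
|111⟩: (-0.3848i + 0.5352i + 0.752)/(2√2) = (0.2659 + 0.05317i)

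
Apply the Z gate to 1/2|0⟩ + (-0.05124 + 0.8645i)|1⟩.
1/2|0⟩ + (0.05124 - 0.8645i)|1⟩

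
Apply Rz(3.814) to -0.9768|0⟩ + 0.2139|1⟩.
(0.3223 + 0.9221i)|0⟩ + (-0.07057 + 0.2019i)|1⟩

Rz(3.814) = [[e^(−iθ/2), 0], [0, e^(iθ/2)]] with e^(±iθ/2) = cos(θ/2) ± i·sin(θ/2); θ = 3.814, cos(θ/2) ≈ -0.329906, sin(θ/2) ≈ 0.944014.
With a = amp(|0⟩) = -0.9768 and b = amp(|1⟩) = 0.2139:
new amp(|0⟩) = (-0.329906 - 0.944014i)·a = (0.3223 + 0.9221i)
new amp(|1⟩) = (-0.329906 + 0.944014i)·b = (-0.07057 + 0.2019i)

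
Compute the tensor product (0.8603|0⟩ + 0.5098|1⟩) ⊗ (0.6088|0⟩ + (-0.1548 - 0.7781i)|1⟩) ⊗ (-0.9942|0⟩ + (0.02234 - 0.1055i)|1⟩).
-0.5207|000⟩ + (0.0117 - 0.05526i)|001⟩ + (0.1324 + 0.6655i)|010⟩ + (-0.0736 - 0.0009045i)|011⟩ - 0.3086|100⟩ + (0.006934 - 0.03274i)|101⟩ + (0.07846 + 0.3944i)|110⟩ + (-0.04361 - 0.000536i)|111⟩

amp(|b₁b₂…⟩) = product of the factor amplitudes for bits b₁, b₂, …; only kets whose every factor amplitude is nonzero survive.
|000⟩: (0.8603)(0.6088)(-0.9942) = -0.5207
|001⟩: (0.8603)(0.6088)(0.02234 - 0.1055i) = (0.0117 - 0.05526i)
|010⟩: (0.8603)(-0.1548 - 0.7781i)(-0.9942) = (0.1324 + 0.6655i)
|011⟩: (0.8603)(-0.1548 - 0.7781i)(0.02234 - 0.1055i) = (-0.0736 - 0.0009045i)
|100⟩: (0.5098)(0.6088)(-0.9942) = -0.3086
|101⟩: (0.5098)(0.6088)(0.02234 - 0.1055i) = (0.006934 - 0.03274i)
|110⟩: (0.5098)(-0.1548 - 0.7781i)(-0.9942) = (0.07846 + 0.3944i)
|111⟩: (0.5098)(-0.1548 - 0.7781i)(0.02234 - 0.1055i) = (-0.04361 - 0.000536i)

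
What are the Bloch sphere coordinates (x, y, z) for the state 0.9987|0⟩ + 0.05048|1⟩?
(0.1008, 0, 0.9949)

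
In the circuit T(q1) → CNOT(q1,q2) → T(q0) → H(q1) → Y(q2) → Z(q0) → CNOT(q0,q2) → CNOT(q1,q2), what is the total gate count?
8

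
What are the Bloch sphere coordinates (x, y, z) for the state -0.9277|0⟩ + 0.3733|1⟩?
(-0.6926, 0, 0.7213)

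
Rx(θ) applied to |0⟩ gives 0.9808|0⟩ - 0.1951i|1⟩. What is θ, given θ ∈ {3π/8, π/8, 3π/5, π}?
π/8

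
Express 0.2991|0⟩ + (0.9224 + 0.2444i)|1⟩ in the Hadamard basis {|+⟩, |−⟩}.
(0.8637 + 0.1728i)|+⟩ + (-0.4407 - 0.1728i)|−⟩

With |ψ⟩ = α|0⟩ + β|1⟩, the Hadamard-basis coefficients are ⟨+|ψ⟩ = (α + β)/√2 and ⟨−|ψ⟩ = (α − β)/√2.
Here α = 0.2991, β = (0.9224 + 0.2444i): (α + β)/√2 = (0.8637 + 0.1728i), (α − β)/√2 = (-0.4407 - 0.1728i).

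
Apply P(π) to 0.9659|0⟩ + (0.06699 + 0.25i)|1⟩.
0.9659|0⟩ + (-0.06699 - 0.25i)|1⟩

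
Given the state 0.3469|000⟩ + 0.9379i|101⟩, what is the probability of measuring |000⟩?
0.1203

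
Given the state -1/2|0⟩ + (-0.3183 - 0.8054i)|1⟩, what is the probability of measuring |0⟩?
1/4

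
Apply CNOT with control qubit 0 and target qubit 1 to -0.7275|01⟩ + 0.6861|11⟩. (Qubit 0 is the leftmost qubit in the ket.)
-0.7275|01⟩ + 0.6861|10⟩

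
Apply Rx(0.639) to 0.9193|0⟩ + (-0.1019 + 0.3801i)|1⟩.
(0.9922 + 0.03201i)|0⟩ + (-0.09674 + 0.07212i)|1⟩

Rx(0.639) = [[cos(θ/2), −i·sin(θ/2)], [−i·sin(θ/2), cos(θ/2)]]; θ = 0.639, cos(θ/2) ≈ 0.949393, sin(θ/2) ≈ 0.314092.
With a = amp(|0⟩) = 0.9193 and b = amp(|1⟩) = (-0.1019 + 0.3801i):
new amp(|0⟩) = (0.949393)·a + (-0.314092i)·b = (0.9922 + 0.03201i)
new amp(|1⟩) = (-0.314092i)·a + (0.949393)·b = (-0.09674 + 0.07212i)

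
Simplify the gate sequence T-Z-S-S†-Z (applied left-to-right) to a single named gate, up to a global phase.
T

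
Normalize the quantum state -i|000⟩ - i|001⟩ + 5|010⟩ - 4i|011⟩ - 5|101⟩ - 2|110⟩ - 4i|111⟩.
-0.1066i|000⟩ - 0.1066i|001⟩ + 0.533|010⟩ - 0.4264i|011⟩ - 0.533|101⟩ - 0.2132|110⟩ - 0.4264i|111⟩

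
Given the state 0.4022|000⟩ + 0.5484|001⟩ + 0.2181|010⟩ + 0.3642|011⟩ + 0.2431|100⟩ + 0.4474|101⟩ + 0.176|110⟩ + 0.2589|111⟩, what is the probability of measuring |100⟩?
0.0591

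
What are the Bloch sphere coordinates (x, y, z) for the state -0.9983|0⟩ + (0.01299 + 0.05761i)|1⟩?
(-0.02594, -0.115, 0.9931)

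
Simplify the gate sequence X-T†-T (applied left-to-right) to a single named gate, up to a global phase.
X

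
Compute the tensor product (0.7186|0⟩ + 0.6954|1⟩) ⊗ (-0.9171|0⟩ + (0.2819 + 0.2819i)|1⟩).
-0.659|00⟩ + (0.2026 + 0.2026i)|01⟩ - 0.6378|10⟩ + (0.196 + 0.196i)|11⟩

amp(|b₁b₂…⟩) = product of the factor amplitudes for bits b₁, b₂, …; only kets whose every factor amplitude is nonzero survive.
|00⟩: (0.7186)(-0.9171) = -0.659
|01⟩: (0.7186)(0.2819 + 0.2819i) = (0.2026 + 0.2026i)
|10⟩: (0.6954)(-0.9171) = -0.6378
|11⟩: (0.6954)(0.2819 + 0.2819i) = (0.196 + 0.196i)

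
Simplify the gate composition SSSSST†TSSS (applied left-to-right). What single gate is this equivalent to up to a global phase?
I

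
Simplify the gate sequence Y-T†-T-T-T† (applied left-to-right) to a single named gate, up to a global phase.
Y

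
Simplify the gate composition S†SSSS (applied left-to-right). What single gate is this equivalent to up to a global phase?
S†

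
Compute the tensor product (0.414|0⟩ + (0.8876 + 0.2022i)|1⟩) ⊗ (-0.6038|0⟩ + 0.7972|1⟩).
-0.25|00⟩ + 0.33|01⟩ + (-0.5359 - 0.1221i)|10⟩ + (0.7076 + 0.1612i)|11⟩

amp(|b₁b₂…⟩) = product of the factor amplitudes for bits b₁, b₂, …; only kets whose every factor amplitude is nonzero survive.
|00⟩: (0.414)(-0.6038) = -0.25
|01⟩: (0.414)(0.7972) = 0.33
|10⟩: (0.8876 + 0.2022i)(-0.6038) = (-0.5359 - 0.1221i)
|11⟩: (0.8876 + 0.2022i)(0.7972) = (0.7076 + 0.1612i)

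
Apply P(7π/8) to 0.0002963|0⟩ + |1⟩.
0.0002963|0⟩ + (-0.9239 + 0.3827i)|1⟩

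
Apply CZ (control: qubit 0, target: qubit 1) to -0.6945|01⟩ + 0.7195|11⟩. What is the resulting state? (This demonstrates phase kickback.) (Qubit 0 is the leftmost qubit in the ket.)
-0.6945|01⟩ - 0.7195|11⟩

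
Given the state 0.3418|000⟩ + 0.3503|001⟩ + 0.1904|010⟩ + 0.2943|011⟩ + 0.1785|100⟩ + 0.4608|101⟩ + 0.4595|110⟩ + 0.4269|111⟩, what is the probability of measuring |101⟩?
0.2123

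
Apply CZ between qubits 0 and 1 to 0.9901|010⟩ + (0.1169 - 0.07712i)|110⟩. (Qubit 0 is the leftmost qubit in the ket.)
0.9901|010⟩ + (-0.1169 + 0.07712i)|110⟩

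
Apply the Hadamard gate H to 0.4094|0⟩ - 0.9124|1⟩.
-0.3557|0⟩ + 0.9347|1⟩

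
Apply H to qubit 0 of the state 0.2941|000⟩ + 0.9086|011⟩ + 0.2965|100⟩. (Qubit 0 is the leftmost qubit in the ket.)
0.4176|000⟩ + 0.6425|011⟩ - 0.001697|100⟩ + 0.6425|111⟩

H on qubit 0 mixes each pair of kets that differ only in qubit 0: amplitudes (a, b) of (|…0…⟩, |…1…⟩) become ((a + b)/√2, (a − b)/√2). Kets absent from the input have amplitude 0.
(|000⟩, |100⟩): (a, b) = (0.2941, 0.2965) → (0.4176, -0.001697)
(|011⟩, |111⟩): (a, b) = (0.9086, 0) → (0.6425, 0.6425)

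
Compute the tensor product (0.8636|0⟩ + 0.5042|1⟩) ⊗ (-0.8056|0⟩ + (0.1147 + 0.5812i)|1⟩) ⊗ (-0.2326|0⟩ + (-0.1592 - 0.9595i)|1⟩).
0.1618|000⟩ + (0.1108 + 0.6675i)|001⟩ + (-0.02304 - 0.1167i)|010⟩ + (0.4658 - 0.1749i)|011⟩ + 0.09448|100⟩ + (0.06466 + 0.3897i)|101⟩ + (-0.01345 - 0.06816i)|110⟩ + (0.272 - 0.1021i)|111⟩

amp(|b₁b₂…⟩) = product of the factor amplitudes for bits b₁, b₂, …; only kets whose every factor amplitude is nonzero survive.
|000⟩: (0.8636)(-0.8056)(-0.2326) = 0.1618
|001⟩: (0.8636)(-0.8056)(-0.1592 - 0.9595i) = (0.1108 + 0.6675i)
|010⟩: (0.8636)(0.1147 + 0.5812i)(-0.2326) = (-0.02304 - 0.1167i)
|011⟩: (0.8636)(0.1147 + 0.5812i)(-0.1592 - 0.9595i) = (0.4658 - 0.1749i)
|100⟩: (0.5042)(-0.8056)(-0.2326) = 0.09448
|101⟩: (0.5042)(-0.8056)(-0.1592 - 0.9595i) = (0.06466 + 0.3897i)
|110⟩: (0.5042)(0.1147 + 0.5812i)(-0.2326) = (-0.01345 - 0.06816i)
|111⟩: (0.5042)(0.1147 + 0.5812i)(-0.1592 - 0.9595i) = (0.272 - 0.1021i)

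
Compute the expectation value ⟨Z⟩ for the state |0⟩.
1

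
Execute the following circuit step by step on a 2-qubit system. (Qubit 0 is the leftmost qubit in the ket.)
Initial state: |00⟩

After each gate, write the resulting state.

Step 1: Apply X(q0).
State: |10⟩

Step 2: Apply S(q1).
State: |10⟩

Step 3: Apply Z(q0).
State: -|10⟩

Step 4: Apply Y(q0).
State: i|00⟩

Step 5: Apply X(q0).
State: i|10⟩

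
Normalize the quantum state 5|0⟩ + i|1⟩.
0.9806|0⟩ + 0.1961i|1⟩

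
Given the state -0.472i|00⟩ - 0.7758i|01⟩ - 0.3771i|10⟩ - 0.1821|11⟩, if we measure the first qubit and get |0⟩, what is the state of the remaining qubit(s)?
-0.5198i|0⟩ - 0.8543i|1⟩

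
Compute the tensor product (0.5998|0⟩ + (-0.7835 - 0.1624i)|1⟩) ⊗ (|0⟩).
0.5998|00⟩ + (-0.7835 - 0.1624i)|10⟩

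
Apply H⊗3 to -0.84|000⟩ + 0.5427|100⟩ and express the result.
-0.1051|000⟩ - 0.1051|001⟩ - 0.1051|010⟩ - 0.1051|011⟩ - 0.4889|100⟩ - 0.4889|101⟩ - 0.4889|110⟩ - 0.4889|111⟩

H⊗3 gives amp(|y⟩) = (1/2√2) Σ_x (−1)^(x·y) amp(|x⟩), where x·y is the number of positions in which both x and y have a 1.
|000⟩: (-0.84 + 0.5427)/(2√2) = -0.1051
|001⟩: (-0.84 + 0.5427)/(2√2) = -0.1051
|010⟩: (-0.84 + 0.5427)/(2√2) = -0.1051
|011⟩: (-0.84 + 0.5427)/(2√2) = -0.1051
|100⟩: (-0.84 - 0.5427)/(2√2) = -0.4889
|101⟩: (-0.84 - 0.5427)/(2√2) = -0.4889
|110⟩: (-0.84 - 0.5427)/(2√2) = -0.4889
|111⟩: (-0.84 - 0.5427)/(2√2) = -0.4889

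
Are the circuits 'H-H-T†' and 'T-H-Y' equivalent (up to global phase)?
No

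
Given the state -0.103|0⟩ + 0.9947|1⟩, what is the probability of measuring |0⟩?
0.01061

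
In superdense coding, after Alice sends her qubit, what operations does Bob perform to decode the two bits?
CNOT (Alice's qubit controls Bob's), then H on Alice's qubit, then measure both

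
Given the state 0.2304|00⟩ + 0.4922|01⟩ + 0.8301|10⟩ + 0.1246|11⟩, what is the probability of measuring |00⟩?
0.05308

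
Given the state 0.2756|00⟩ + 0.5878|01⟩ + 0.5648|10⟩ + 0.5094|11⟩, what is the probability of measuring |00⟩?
0.07596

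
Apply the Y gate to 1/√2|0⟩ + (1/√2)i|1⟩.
1/√2|0⟩ + (1/√2)i|1⟩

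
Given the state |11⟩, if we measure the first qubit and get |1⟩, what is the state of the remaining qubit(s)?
|1⟩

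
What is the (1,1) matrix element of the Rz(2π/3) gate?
(1/2 + 0.866i)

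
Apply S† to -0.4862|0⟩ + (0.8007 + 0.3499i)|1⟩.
-0.4862|0⟩ + (0.3499 - 0.8007i)|1⟩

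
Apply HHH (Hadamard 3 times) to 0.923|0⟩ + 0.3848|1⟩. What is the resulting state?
0.9248|0⟩ + 0.3806|1⟩

H² = I, so H^3 = H: a single Hadamard. With (a, b) = (0.923, 0.3848), H gives ((a + b)/√2, (a − b)/√2) = (0.9248, 0.3806).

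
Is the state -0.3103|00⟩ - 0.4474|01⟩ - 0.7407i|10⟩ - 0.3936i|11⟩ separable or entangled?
Entangled

Writing the state as a|00⟩ + b|01⟩ + c|10⟩ + d|11⟩, it is a product state iff ad − bc = 0.
Here (a, b, c, d) = (-0.3103, -0.4474, -0.7407i, -0.3936i): ad − bc = (-0.3103)(-0.3936i) − (-0.4474)(-0.7407i) = -0.2093i ≠ 0, so the state is entangled.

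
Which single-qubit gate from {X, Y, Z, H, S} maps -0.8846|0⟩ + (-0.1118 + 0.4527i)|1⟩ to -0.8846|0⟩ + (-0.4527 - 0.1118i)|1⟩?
S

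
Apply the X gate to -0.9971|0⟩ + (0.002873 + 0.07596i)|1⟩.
(0.002873 + 0.07596i)|0⟩ - 0.9971|1⟩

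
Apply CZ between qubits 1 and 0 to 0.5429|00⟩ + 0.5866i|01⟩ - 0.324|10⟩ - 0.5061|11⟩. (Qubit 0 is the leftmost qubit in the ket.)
0.5429|00⟩ + 0.5866i|01⟩ - 0.324|10⟩ + 0.5061|11⟩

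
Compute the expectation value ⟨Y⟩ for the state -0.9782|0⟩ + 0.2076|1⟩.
0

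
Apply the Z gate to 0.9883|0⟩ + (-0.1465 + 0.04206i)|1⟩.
0.9883|0⟩ + (0.1465 - 0.04206i)|1⟩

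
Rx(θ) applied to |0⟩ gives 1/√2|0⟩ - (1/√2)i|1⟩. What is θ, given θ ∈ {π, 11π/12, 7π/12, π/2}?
π/2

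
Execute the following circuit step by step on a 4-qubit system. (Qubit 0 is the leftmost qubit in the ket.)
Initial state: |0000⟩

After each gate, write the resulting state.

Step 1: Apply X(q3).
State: |0001⟩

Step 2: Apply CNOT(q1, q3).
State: |0001⟩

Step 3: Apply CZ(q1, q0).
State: |0001⟩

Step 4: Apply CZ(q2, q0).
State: |0001⟩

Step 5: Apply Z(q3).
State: -|0001⟩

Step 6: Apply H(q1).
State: -1/√2|0001⟩ - 1/√2|0101⟩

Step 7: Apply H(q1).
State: -|0001⟩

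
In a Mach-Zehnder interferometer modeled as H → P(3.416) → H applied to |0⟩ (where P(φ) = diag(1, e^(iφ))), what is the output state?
(0.01871 - 0.1355i)|0⟩ + (0.9813 + 0.1355i)|1⟩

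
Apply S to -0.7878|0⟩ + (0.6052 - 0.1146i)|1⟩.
-0.7878|0⟩ + (0.1146 + 0.6052i)|1⟩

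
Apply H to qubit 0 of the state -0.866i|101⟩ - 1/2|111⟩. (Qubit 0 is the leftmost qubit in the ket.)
-0.6124i|001⟩ - 1/√8|011⟩ + 0.6124i|101⟩ + 1/√8|111⟩

H on qubit 0 mixes each pair of kets that differ only in qubit 0: amplitudes (a, b) of (|…0…⟩, |…1…⟩) become ((a + b)/√2, (a − b)/√2). Kets absent from the input have amplitude 0.
(|001⟩, |101⟩): (a, b) = (0, -0.866i) → (-0.6124i, 0.6124i)
(|011⟩, |111⟩): (a, b) = (0, -1/2) → (-1/√8, 1/√8)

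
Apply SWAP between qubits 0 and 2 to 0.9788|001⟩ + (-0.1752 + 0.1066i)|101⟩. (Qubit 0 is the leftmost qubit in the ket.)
0.9788|100⟩ + (-0.1752 + 0.1066i)|101⟩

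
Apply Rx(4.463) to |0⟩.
-0.6137|0⟩ - 0.7896i|1⟩

Rx(4.463) = [[cos(θ/2), −i·sin(θ/2)], [−i·sin(θ/2), cos(θ/2)]]; θ = 4.463, cos(θ/2) ≈ -0.613673, sin(θ/2) ≈ 0.789561.
With a = amp(|0⟩) = 1 and b = amp(|1⟩) = 0:
new amp(|0⟩) = (-0.613673)·a + (-0.789561i)·b = -0.6137
new amp(|1⟩) = (-0.789561i)·a + (-0.613673)·b = -0.7896i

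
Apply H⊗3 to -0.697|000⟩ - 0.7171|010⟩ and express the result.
-0.5|000⟩ - 0.5|001⟩ + 0.007106|010⟩ + 0.007106|011⟩ - 0.5|100⟩ - 0.5|101⟩ + 0.007106|110⟩ + 0.007106|111⟩

H⊗3 gives amp(|y⟩) = (1/2√2) Σ_x (−1)^(x·y) amp(|x⟩), where x·y is the number of positions in which both x and y have a 1.
|000⟩: (-0.697 - 0.7171)/(2√2) = -0.5
|001⟩: (-0.697 - 0.7171)/(2√2) = -0.5
|010⟩: (-0.697 + 0.7171)/(2√2) = 0.007106
|011⟩: (-0.697 + 0.7171)/(2√2) = 0.007106
|100⟩: (-0.697 - 0.7171)/(2√2) = -0.5
|101⟩: (-0.697 - 0.7171)/(2√2) = -0.5
|110⟩: (-0.697 + 0.7171)/(2√2) = 0.007106
|111⟩: (-0.697 + 0.7171)/(2√2) = 0.007106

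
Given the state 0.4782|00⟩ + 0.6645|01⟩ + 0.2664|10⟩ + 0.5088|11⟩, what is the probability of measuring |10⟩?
0.07097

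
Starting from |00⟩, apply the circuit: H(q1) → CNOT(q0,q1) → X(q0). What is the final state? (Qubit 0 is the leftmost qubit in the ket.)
1/√2|10⟩ + 1/√2|11⟩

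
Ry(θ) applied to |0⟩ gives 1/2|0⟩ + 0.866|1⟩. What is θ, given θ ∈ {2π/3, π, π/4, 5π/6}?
2π/3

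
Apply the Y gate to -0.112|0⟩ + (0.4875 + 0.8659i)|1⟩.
(0.8659 - 0.4875i)|0⟩ - 0.112i|1⟩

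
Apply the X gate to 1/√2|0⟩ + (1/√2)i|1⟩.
(1/√2)i|0⟩ + 1/√2|1⟩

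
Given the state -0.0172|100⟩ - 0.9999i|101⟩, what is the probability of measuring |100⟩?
0.0002958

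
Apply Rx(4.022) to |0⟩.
-0.4261|0⟩ - 0.9047i|1⟩

Rx(4.022) = [[cos(θ/2), −i·sin(θ/2)], [−i·sin(θ/2), cos(θ/2)]]; θ = 4.022, cos(θ/2) ≈ -0.426124, sin(θ/2) ≈ 0.904665.
With a = amp(|0⟩) = 1 and b = amp(|1⟩) = 0:
new amp(|0⟩) = (-0.426124)·a + (-0.904665i)·b = -0.4261
new amp(|1⟩) = (-0.904665i)·a + (-0.426124)·b = -0.9047i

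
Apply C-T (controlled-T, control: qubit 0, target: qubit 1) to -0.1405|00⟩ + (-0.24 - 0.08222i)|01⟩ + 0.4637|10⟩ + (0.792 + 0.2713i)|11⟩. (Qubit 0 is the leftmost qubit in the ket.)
-0.1405|00⟩ + (-0.24 - 0.08222i)|01⟩ + 0.4637|10⟩ + (0.3682 + 0.7519i)|11⟩

C-T leaves the control-|0⟩ kets |00⟩, |01⟩ unchanged and applies T to qubit 1 on the control-|1⟩ pair (|10⟩, |11⟩).
T = [[1, 0], [0, (1/√2 + (1/√2)i)]].
With a = amp(|10⟩) = 0.4637 and b = amp(|11⟩) = (0.792 + 0.2713i):
new amp(|10⟩) = (1)·a = 0.4637
new amp(|11⟩) = (1/√2 + (1/√2)i)·b = (0.3682 + 0.7519i)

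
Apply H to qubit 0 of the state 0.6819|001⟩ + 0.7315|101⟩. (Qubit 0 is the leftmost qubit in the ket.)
0.9994|001⟩ - 0.03507|101⟩

H on qubit 0 mixes each pair of kets that differ only in qubit 0: amplitudes (a, b) of (|…0…⟩, |…1…⟩) become ((a + b)/√2, (a − b)/√2). Kets absent from the input have amplitude 0.
(|001⟩, |101⟩): (a, b) = (0.6819, 0.7315) → (0.9994, -0.03507)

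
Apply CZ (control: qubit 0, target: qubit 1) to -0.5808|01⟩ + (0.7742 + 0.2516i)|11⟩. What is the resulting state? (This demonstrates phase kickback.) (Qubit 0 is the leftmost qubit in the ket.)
-0.5808|01⟩ + (-0.7742 - 0.2516i)|11⟩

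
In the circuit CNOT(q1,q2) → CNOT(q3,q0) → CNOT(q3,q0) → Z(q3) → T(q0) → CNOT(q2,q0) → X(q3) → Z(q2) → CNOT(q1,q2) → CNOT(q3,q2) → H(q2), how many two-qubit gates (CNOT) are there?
6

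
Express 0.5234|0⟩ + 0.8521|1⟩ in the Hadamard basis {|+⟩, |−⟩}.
0.9726|+⟩ - 0.2324|−⟩

With |ψ⟩ = α|0⟩ + β|1⟩, the Hadamard-basis coefficients are ⟨+|ψ⟩ = (α + β)/√2 and ⟨−|ψ⟩ = (α − β)/√2.
Here α = 0.5234, β = 0.8521: (α + β)/√2 = 0.9726, (α − β)/√2 = -0.2324.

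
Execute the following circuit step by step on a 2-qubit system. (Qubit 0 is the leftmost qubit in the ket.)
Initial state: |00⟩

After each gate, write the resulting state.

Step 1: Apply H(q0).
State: 1/√2|00⟩ + 1/√2|10⟩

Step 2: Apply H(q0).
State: |00⟩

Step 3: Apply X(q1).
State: |01⟩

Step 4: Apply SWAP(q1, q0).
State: |10⟩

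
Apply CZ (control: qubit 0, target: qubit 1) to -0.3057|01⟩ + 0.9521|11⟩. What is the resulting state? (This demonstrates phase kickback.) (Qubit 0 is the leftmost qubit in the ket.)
-0.3057|01⟩ - 0.9521|11⟩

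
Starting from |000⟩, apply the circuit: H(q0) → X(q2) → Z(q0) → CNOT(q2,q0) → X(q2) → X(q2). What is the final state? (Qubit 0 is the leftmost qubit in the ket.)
-1/√2|001⟩ + 1/√2|101⟩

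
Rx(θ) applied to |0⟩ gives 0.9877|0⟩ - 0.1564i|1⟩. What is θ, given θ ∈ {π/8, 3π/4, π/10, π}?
π/10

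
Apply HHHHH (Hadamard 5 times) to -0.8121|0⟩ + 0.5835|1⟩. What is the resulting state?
-0.1616|0⟩ - 0.9868|1⟩

H² = I, so H^5 = H: a single Hadamard. With (a, b) = (-0.8121, 0.5835), H gives ((a + b)/√2, (a − b)/√2) = (-0.1616, -0.9868).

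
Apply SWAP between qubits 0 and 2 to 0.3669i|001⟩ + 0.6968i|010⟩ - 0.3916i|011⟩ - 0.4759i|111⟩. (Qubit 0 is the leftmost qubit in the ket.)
0.6968i|010⟩ + 0.3669i|100⟩ - 0.3916i|110⟩ - 0.4759i|111⟩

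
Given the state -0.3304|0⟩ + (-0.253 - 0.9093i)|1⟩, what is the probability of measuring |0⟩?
0.1092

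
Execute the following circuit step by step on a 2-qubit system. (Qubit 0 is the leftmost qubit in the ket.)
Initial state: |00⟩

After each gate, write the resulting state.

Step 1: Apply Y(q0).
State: i|10⟩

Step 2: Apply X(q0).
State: i|00⟩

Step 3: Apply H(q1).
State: (1/√2)i|00⟩ + (1/√2)i|01⟩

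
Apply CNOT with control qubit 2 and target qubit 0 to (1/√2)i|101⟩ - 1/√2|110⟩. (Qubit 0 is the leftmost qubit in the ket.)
(1/√2)i|001⟩ - 1/√2|110⟩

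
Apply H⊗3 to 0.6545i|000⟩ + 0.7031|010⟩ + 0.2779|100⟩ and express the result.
(0.3468 + 0.2314i)|000⟩ + (0.3468 + 0.2314i)|001⟩ + (-0.1503 + 0.2314i)|010⟩ + (-0.1503 + 0.2314i)|011⟩ + (0.1503 + 0.2314i)|100⟩ + (0.1503 + 0.2314i)|101⟩ + (-0.3468 + 0.2314i)|110⟩ + (-0.3468 + 0.2314i)|111⟩

H⊗3 gives amp(|y⟩) = (1/2√2) Σ_x (−1)^(x·y) amp(|x⟩), where x·y is the number of positions in which both x and y have a 1.
|000⟩: (0.6545i + 0.7031 + 0.2779)/(2√2) = (0.3468 + 0.2314i)
|001⟩: (0.6545i + 0.7031 + 0.2779)/(2√2) = (0.3468 + 0.2314i)
|010⟩: (0.6545i - 0.7031 + 0.2779)/(2√2) = (-0.1503 + 0.2314i)
|011⟩: (0.6545i - 0.7031 + 0.2779)/(2√2) = (-0.1503 + 0.2314i)
|100⟩: (0.6545i + 0.7031 - 0.2779)/(2√2) = (0.1503 + 0.2314i)
|101⟩: (0.6545i + 0.7031 - 0.2779)/(2√2) = (0.1503 + 0.2314i)
|110⟩: (0.6545i - 0.7031 - 0.2779)/(2√2) = (-0.3468 + 0.2314i)
|111⟩: (0.6545i - 0.7031 - 0.2779)/(2√2) = (-0.3468 + 0.2314i)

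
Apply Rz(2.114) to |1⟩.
(0.4915 + 0.8709i)|1⟩

Rz(2.114) = [[e^(−iθ/2), 0], [0, e^(iθ/2)]] with e^(±iθ/2) = cos(θ/2) ± i·sin(θ/2); θ = 2.114, cos(θ/2) ≈ 0.491487, sin(θ/2) ≈ 0.870885.
With a = amp(|0⟩) = 0 and b = amp(|1⟩) = 1:
new amp(|0⟩) = (0.491487 - 0.870885i)·a = 0
new amp(|1⟩) = (0.491487 + 0.870885i)·b = (0.4915 + 0.8709i)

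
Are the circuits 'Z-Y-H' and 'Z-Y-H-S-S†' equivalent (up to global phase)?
Yes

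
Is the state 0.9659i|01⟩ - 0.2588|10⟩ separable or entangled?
Entangled

Writing the state as a|00⟩ + b|01⟩ + c|10⟩ + d|11⟩, it is a product state iff ad − bc = 0.
Here (a, b, c, d) = (0, 0.9659i, -0.2588, 0): ad − bc = (0)(0) − (0.9659i)(-0.2588) = 0.25i ≠ 0, so the state is entangled.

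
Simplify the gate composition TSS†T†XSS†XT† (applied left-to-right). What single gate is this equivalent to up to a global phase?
T†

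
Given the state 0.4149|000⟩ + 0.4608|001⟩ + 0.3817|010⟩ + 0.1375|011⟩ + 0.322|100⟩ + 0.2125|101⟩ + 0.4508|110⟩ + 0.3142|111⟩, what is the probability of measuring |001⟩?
0.2123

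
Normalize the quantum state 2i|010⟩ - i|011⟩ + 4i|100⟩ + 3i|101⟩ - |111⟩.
0.3592i|010⟩ - 0.1796i|011⟩ + 0.7184i|100⟩ + 0.5388i|101⟩ - 0.1796|111⟩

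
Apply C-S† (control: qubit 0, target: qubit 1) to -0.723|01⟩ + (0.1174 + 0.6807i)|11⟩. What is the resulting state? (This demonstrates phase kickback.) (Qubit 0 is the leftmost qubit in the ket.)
-0.723|01⟩ + (0.6807 - 0.1174i)|11⟩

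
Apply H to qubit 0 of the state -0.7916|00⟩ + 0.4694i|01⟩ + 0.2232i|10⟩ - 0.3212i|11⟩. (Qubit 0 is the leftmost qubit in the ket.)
(-0.5597 + 0.1578i)|00⟩ + 0.1048i|01⟩ + (-0.5597 - 0.1578i)|10⟩ + 0.559i|11⟩

H on qubit 0 mixes each pair of kets that differ only in qubit 0: amplitudes (a, b) of (|…0…⟩, |…1…⟩) become ((a + b)/√2, (a − b)/√2). Kets absent from the input have amplitude 0.
(|00⟩, |10⟩): (a, b) = (-0.7916, 0.2232i) → ((-0.5597 + 0.1578i), (-0.5597 - 0.1578i))
(|01⟩, |11⟩): (a, b) = (0.4694i, -0.3212i) → (0.1048i, 0.559i)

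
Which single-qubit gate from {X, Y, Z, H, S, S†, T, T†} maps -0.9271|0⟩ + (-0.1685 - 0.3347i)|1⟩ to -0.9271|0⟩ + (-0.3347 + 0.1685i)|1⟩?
S†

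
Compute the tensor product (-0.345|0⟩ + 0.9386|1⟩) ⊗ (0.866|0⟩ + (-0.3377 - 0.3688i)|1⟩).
-0.2988|00⟩ + (0.1165 + 0.1272i)|01⟩ + 0.8128|10⟩ + (-0.317 - 0.3462i)|11⟩

amp(|b₁b₂…⟩) = product of the factor amplitudes for bits b₁, b₂, …; only kets whose every factor amplitude is nonzero survive.
|00⟩: (-0.345)(0.866) = -0.2988
|01⟩: (-0.345)(-0.3377 - 0.3688i) = (0.1165 + 0.1272i)
|10⟩: (0.9386)(0.866) = 0.8128
|11⟩: (0.9386)(-0.3377 - 0.3688i) = (-0.317 - 0.3462i)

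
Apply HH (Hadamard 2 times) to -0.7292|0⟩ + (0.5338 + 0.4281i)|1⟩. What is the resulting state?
-0.7292|0⟩ + (0.5338 + 0.4281i)|1⟩

H² = I, so an even number of Hadamards cancels: H^2 = I and the state is unchanged.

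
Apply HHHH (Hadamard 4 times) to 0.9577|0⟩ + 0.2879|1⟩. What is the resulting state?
0.9577|0⟩ + 0.2879|1⟩

H² = I, so an even number of Hadamards cancels: H^4 = I and the state is unchanged.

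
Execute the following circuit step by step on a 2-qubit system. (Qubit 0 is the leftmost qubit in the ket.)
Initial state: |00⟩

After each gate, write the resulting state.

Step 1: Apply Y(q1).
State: i|01⟩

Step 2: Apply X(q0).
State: i|11⟩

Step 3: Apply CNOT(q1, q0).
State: i|01⟩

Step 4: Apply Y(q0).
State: -|11⟩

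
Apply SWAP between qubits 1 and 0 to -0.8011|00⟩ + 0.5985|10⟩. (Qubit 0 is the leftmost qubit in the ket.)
-0.8011|00⟩ + 0.5985|01⟩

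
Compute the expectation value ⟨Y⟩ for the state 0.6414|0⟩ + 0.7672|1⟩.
0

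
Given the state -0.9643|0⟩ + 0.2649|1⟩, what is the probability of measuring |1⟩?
0.07017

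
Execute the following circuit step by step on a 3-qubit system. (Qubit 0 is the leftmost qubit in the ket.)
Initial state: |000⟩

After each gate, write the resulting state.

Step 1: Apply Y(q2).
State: i|001⟩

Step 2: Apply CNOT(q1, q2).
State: i|001⟩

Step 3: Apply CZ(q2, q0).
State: i|001⟩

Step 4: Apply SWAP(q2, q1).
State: i|010⟩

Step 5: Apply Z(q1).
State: -i|010⟩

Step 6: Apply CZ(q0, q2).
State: -i|010⟩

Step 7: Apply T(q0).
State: -i|010⟩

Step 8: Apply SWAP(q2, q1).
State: -i|001⟩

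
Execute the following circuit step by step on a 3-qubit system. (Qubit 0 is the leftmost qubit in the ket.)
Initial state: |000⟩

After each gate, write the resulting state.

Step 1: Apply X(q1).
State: |010⟩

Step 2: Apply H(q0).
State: 1/√2|010⟩ + 1/√2|110⟩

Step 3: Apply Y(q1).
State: -(1/√2)i|000⟩ - (1/√2)i|100⟩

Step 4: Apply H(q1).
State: -(1/2)i|000⟩ - (1/2)i|010⟩ - (1/2)i|100⟩ - (1/2)i|110⟩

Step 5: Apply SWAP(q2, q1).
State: -(1/2)i|000⟩ - (1/2)i|001⟩ - (1/2)i|100⟩ - (1/2)i|101⟩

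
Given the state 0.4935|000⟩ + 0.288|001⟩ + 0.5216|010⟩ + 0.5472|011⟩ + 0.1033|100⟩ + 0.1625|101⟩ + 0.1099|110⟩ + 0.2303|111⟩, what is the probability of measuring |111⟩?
0.05304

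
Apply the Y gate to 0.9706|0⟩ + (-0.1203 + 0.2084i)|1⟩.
(0.2084 + 0.1203i)|0⟩ + 0.9706i|1⟩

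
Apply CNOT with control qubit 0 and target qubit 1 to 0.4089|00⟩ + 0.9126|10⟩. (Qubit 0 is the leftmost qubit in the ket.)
0.4089|00⟩ + 0.9126|11⟩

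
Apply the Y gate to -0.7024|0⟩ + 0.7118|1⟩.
-0.7118i|0⟩ - 0.7024i|1⟩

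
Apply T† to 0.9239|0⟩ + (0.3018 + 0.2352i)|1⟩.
0.9239|0⟩ + (0.3797 - 0.04709i)|1⟩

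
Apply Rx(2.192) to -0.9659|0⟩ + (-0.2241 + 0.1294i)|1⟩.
(-0.3265 + 0.1993i)|0⟩ + (-0.1024 + 0.9182i)|1⟩

Rx(2.192) = [[cos(θ/2), −i·sin(θ/2)], [−i·sin(θ/2), cos(θ/2)]]; θ = 2.192, cos(θ/2) ≈ 0.457157, sin(θ/2) ≈ 0.889386.
With a = amp(|0⟩) = -0.9659 and b = amp(|1⟩) = (-0.2241 + 0.1294i):
new amp(|0⟩) = (0.457157)·a + (-0.889386i)·b = (-0.3265 + 0.1993i)
new amp(|1⟩) = (-0.889386i)·a + (0.457157)·b = (-0.1024 + 0.9182i)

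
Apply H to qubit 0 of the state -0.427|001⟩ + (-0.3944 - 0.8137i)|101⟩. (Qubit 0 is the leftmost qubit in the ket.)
(-0.5808 - 0.5754i)|001⟩ + (-0.02305 + 0.5754i)|101⟩

H on qubit 0 mixes each pair of kets that differ only in qubit 0: amplitudes (a, b) of (|…0…⟩, |…1…⟩) become ((a + b)/√2, (a − b)/√2). Kets absent from the input have amplitude 0.
(|001⟩, |101⟩): (a, b) = (-0.427, (-0.3944 - 0.8137i)) → ((-0.5808 - 0.5754i), (-0.02305 + 0.5754i))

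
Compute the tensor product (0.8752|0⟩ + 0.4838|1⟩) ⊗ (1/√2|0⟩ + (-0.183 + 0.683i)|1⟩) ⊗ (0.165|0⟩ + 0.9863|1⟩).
0.1021|000⟩ + 0.6104|001⟩ + (-0.02643 + 0.09863i)|010⟩ + (-0.158 + 0.5896i)|011⟩ + 0.05645|100⟩ + 0.3374|101⟩ + (-0.01461 + 0.05452i)|110⟩ + (-0.08732 + 0.3259i)|111⟩

amp(|b₁b₂…⟩) = product of the factor amplitudes for bits b₁, b₂, …; only kets whose every factor amplitude is nonzero survive.
|000⟩: (0.8752)(1/√2)(0.165) = 0.1021
|001⟩: (0.8752)(1/√2)(0.9863) = 0.6104
|010⟩: (0.8752)(-0.183 + 0.683i)(0.165) = (-0.02643 + 0.09863i)
|011⟩: (0.8752)(-0.183 + 0.683i)(0.9863) = (-0.158 + 0.5896i)
|100⟩: (0.4838)(1/√2)(0.165) = 0.05645
|101⟩: (0.4838)(1/√2)(0.9863) = 0.3374
|110⟩: (0.4838)(-0.183 + 0.683i)(0.165) = (-0.01461 + 0.05452i)
|111⟩: (0.4838)(-0.183 + 0.683i)(0.9863) = (-0.08732 + 0.3259i)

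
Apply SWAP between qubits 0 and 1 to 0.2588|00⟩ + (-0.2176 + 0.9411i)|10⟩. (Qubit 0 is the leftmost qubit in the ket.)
0.2588|00⟩ + (-0.2176 + 0.9411i)|01⟩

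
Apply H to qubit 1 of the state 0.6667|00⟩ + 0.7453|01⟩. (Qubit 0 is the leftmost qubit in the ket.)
0.9984|00⟩ - 0.05558|01⟩

H on qubit 1 mixes each pair of kets that differ only in qubit 1: amplitudes (a, b) of (|…0…⟩, |…1…⟩) become ((a + b)/√2, (a − b)/√2). Kets absent from the input have amplitude 0.
(|00⟩, |01⟩): (a, b) = (0.6667, 0.7453) → (0.9984, -0.05558)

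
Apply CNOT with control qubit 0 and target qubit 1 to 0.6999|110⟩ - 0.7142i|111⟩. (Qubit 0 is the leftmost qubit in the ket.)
0.6999|100⟩ - 0.7142i|101⟩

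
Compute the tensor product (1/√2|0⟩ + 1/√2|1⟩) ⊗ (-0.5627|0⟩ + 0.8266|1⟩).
-0.3979|00⟩ + 0.5845|01⟩ - 0.3979|10⟩ + 0.5845|11⟩

amp(|b₁b₂…⟩) = product of the factor amplitudes for bits b₁, b₂, …; only kets whose every factor amplitude is nonzero survive.
|00⟩: (1/√2)(-0.5627) = -0.3979
|01⟩: (1/√2)(0.8266) = 0.5845
|10⟩: (1/√2)(-0.5627) = -0.3979
|11⟩: (1/√2)(0.8266) = 0.5845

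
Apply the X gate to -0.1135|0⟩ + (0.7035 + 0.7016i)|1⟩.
(0.7035 + 0.7016i)|0⟩ - 0.1135|1⟩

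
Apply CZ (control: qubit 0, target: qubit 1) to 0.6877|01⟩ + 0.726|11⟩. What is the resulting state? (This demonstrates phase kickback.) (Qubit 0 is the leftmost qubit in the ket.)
0.6877|01⟩ - 0.726|11⟩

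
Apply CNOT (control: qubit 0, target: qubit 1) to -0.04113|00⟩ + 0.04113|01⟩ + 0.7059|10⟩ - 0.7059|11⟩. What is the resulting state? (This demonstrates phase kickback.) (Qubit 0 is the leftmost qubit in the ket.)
-0.04113|00⟩ + 0.04113|01⟩ - 0.7059|10⟩ + 0.7059|11⟩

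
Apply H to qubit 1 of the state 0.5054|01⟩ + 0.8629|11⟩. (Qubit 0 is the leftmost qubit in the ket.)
0.3574|00⟩ - 0.3574|01⟩ + 0.6102|10⟩ - 0.6102|11⟩

H on qubit 1 mixes each pair of kets that differ only in qubit 1: amplitudes (a, b) of (|…0…⟩, |…1…⟩) become ((a + b)/√2, (a − b)/√2). Kets absent from the input have amplitude 0.
(|00⟩, |01⟩): (a, b) = (0, 0.5054) → (0.3574, -0.3574)
(|10⟩, |11⟩): (a, b) = (0, 0.8629) → (0.6102, -0.6102)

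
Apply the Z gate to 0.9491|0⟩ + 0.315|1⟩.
0.9491|0⟩ - 0.315|1⟩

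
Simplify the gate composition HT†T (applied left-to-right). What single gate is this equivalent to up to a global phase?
H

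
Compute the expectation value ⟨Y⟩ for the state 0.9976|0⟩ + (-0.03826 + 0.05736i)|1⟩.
0.1144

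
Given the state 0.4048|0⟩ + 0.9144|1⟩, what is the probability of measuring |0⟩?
0.1639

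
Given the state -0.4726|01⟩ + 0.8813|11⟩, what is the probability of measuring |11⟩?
0.7767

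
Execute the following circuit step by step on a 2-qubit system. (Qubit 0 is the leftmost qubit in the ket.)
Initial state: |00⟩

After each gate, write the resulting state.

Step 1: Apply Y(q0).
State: i|10⟩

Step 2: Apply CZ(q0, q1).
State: i|10⟩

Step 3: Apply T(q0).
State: (-1/√2 + (1/√2)i)|10⟩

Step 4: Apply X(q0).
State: (-1/√2 + (1/√2)i)|00⟩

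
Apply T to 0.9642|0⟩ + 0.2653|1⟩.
0.9642|0⟩ + (0.1876 + 0.1876i)|1⟩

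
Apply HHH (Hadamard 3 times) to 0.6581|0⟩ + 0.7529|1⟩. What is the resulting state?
0.9977|0⟩ - 0.06703|1⟩

H² = I, so H^3 = H: a single Hadamard. With (a, b) = (0.6581, 0.7529), H gives ((a + b)/√2, (a − b)/√2) = (0.9977, -0.06703).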